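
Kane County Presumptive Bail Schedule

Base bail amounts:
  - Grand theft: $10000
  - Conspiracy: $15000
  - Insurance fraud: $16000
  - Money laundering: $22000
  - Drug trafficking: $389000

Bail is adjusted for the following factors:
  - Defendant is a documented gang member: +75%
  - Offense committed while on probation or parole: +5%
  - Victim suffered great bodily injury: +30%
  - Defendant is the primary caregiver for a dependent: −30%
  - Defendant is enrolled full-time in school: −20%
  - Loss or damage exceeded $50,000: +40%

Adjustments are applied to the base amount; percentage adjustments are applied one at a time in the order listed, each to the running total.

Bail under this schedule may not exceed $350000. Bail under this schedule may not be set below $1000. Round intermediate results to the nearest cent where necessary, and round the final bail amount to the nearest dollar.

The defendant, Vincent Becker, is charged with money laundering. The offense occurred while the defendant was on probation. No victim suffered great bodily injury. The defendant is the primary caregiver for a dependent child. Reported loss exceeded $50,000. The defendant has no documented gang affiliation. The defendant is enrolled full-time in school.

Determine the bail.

Base amounts from the schedule: money laundering $22000.
Single charge. Combined base = $22000.
Offense committed while on probation or parole (+5%): $22000 × 1.05 = $23100.
Defendant is the primary caregiver for a dependent (−30%): $23100 × 0.7 = $16170.
Defendant is enrolled full-time in school (−20%): $16170 × 0.8 = $12936.
Loss or damage exceeded $50,000 (+40%): $12936 × 1.4 = $18110.40.
$18110.40 is within the $350000 maximum.
$18110.40 is at or above the $1000 minimum.
Rounded to the nearest dollar: $18110.

$18110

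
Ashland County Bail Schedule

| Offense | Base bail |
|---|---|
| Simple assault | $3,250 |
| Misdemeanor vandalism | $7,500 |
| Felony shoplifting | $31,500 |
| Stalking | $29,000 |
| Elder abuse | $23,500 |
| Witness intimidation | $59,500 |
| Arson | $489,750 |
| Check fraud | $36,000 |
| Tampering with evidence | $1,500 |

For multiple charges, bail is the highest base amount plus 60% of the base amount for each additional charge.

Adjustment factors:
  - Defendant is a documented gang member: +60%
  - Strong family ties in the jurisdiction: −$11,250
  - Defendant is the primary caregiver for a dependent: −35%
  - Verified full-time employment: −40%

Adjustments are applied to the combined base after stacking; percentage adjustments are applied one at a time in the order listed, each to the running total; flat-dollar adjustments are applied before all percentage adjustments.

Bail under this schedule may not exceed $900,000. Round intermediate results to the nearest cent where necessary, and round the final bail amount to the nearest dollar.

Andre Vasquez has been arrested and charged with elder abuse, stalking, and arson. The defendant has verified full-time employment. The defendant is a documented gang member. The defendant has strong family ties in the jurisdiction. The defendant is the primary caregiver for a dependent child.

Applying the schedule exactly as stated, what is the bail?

Base amounts from the schedule: elder abuse $23,500; stalking $29,000; arson $489,750.
Stacking rule: highest base plus 60% of each additional charge. Highest is arson at $489,750. Additional: $23,500 × 60% = $14,100; $29,000 × 60% = $17,400. Combined base = $489,750 + $31,500 = $521,250.
Strong family ties in the jurisdiction (−$11,250 flat): $521,250 − $11,250 = $510,000.
Defendant is a documented gang member (+60%): $510,000 × 1.6 = $816,000.
Defendant is the primary caregiver for a dependent (−35%): $816,000 × 0.65 = $530,400.
Verified full-time employment (−40%): $530,400 × 0.6 = $318,240.
$318,240 is within the $900,000 maximum.

$318,240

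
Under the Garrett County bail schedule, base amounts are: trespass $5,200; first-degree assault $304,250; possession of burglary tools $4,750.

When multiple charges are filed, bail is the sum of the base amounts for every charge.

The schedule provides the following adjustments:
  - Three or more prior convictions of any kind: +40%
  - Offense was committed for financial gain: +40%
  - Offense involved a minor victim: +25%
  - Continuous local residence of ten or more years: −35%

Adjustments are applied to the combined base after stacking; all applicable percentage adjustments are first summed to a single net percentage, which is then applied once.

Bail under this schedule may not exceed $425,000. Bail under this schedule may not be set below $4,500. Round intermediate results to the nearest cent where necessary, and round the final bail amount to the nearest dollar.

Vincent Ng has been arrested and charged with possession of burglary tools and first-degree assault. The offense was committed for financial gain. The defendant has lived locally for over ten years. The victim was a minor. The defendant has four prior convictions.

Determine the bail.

$425,000

Base amounts from the schedule: possession of burglary tools $4,750; first-degree assault $304,250.
Stacking rule: sum of all bases. $4,750 + $304,250 = $309,000.
Net percentage adjustment: +40% +40% +25% −35% = +70%. $309,000 × 1.7 = $525,300.
Result $525,300 exceeds the maximum of $425,000; bail is capped at $425,000.
$425,000 is at or above the $4,500 minimum.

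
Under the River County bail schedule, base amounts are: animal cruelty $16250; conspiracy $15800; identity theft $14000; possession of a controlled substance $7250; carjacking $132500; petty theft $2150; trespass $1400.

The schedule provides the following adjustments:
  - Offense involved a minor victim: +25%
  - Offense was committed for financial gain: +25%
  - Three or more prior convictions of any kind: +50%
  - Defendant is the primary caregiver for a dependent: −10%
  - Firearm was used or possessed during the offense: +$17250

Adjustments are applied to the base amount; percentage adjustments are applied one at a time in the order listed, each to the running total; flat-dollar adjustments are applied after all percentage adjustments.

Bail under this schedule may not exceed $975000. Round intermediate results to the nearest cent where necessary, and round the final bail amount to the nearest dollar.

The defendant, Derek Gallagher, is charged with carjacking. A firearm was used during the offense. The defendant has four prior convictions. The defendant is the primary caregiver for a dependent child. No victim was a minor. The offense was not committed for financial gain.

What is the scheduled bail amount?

Base amounts from the schedule: carjacking $132500.
Single charge. Combined base = $132500.
Three or more prior convictions of any kind (+50%): $132500 × 1.5 = $198750.
Defendant is the primary caregiver for a dependent (−10%): $198750 × 0.9 = $178875.
Firearm was used or possessed during the offense (+$17250 flat): $178875 + $17250 = $196125.
$196125 is within the $975000 maximum.

$196125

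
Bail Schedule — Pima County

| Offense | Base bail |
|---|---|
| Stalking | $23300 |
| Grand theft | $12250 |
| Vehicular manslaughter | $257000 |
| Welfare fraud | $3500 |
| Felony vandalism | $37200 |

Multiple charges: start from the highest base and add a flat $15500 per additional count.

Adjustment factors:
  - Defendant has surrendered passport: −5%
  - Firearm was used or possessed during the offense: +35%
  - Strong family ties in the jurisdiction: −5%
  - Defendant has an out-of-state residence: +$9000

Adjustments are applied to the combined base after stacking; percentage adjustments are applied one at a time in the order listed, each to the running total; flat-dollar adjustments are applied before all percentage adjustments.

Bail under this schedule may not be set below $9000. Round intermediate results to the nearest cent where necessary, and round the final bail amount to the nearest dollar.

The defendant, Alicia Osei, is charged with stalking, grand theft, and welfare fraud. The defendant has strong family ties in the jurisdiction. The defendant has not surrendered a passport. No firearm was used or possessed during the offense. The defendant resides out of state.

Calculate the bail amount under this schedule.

Base amounts from the schedule: stalking $23300; grand theft $12250; welfare fraud $3500.
Stacking rule: highest base plus $15500 per additional charge. Highest is stalking at $23300; 2 additional charges → +$31000. Combined base = $54300.
Defendant has an out-of-state residence (+$9000 flat): $54300 + $9000 = $63300.
Strong family ties in the jurisdiction (−5%): $63300 × 0.95 = $60135.
$60135 is at or above the $9000 minimum.

$60135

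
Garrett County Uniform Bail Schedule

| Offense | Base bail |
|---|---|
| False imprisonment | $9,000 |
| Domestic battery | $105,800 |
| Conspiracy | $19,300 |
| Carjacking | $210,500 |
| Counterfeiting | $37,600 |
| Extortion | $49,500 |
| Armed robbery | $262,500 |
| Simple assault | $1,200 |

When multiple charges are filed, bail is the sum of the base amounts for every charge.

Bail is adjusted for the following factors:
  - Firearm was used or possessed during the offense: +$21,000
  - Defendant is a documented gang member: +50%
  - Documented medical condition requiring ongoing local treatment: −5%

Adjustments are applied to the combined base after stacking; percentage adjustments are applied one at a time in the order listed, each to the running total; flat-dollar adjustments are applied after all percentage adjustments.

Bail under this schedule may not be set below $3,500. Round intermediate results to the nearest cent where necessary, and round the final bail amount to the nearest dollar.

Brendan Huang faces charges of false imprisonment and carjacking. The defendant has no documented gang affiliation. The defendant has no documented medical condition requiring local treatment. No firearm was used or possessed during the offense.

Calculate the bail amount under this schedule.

Base amounts from the schedule: false imprisonment $9,000; carjacking $210,500.
Stacking rule: sum of all bases. $9,000 + $210,500 = $219,500.
No adjustment factors apply to this defendant.
$219,500 is at or above the $3,500 minimum.

$219,500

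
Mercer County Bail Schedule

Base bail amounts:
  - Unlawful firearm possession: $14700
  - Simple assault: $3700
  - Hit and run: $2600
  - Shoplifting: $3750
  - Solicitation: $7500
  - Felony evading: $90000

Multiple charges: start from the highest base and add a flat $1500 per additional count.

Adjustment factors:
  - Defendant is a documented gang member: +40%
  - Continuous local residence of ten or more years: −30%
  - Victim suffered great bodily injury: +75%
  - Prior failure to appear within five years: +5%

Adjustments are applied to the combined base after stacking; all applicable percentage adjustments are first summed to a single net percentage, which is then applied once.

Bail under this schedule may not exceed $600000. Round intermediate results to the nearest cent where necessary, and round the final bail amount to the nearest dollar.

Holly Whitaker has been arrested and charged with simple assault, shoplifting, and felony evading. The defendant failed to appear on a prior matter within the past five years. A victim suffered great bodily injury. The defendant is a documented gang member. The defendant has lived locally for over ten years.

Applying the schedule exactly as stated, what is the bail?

$176700

Base amounts from the schedule: simple assault $3700; shoplifting $3750; felony evading $90000.
Stacking rule: highest base plus $1500 per additional charge. Highest is felony evading at $90000; 2 additional charges → +$3000. Combined base = $93000.
Net percentage adjustment: +40% −30% +75% +5% = +90%. $93000 × 1.9 = $176700.
$176700 is within the $600000 maximum.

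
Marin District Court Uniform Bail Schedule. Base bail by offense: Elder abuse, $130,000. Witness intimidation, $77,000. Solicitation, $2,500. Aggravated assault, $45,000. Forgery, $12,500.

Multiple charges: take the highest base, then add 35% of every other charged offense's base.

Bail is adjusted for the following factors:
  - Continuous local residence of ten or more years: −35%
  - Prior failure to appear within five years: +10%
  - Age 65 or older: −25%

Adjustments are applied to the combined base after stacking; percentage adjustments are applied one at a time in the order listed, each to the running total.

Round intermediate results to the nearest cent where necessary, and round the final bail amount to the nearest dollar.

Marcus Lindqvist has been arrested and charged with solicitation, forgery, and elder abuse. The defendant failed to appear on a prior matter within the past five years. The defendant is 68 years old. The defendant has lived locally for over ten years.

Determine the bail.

$72,528

Base amounts from the schedule: solicitation $2,500; forgery $12,500; elder abuse $130,000.
Stacking rule: highest base plus 35% of each additional charge. Highest is elder abuse at $130,000. Additional: $2,500 × 35% = $875; $12,500 × 35% = $4,375. Combined base = $130,000 + $5,250 = $135,250.
Continuous local residence of ten or more years (−35%): $135,250 × 0.65 = $87,912.50.
Prior failure to appear within five years (+10%): $87,912.50 × 1.1 = $96,703.75.
Age 65 or older (−25%): $96,703.75 × 0.75 = $72,527.81.
Rounded to the nearest dollar: $72,528.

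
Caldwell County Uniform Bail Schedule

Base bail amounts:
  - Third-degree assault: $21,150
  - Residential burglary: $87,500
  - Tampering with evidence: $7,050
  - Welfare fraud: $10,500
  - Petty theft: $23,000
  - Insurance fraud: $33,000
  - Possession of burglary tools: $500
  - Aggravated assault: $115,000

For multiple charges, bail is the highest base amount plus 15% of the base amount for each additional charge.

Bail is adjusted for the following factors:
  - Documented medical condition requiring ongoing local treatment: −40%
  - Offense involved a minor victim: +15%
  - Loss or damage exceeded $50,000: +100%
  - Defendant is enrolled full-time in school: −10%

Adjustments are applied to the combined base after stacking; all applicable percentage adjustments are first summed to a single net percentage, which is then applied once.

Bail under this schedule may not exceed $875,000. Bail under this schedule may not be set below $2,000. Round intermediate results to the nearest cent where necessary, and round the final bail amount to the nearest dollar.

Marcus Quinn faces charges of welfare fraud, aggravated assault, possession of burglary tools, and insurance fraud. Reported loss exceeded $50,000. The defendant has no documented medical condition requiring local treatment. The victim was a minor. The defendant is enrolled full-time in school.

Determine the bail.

$249,280

Base amounts from the schedule: welfare fraud $10,500; aggravated assault $115,000; possession of burglary tools $500; insurance fraud $33,000.
Stacking rule: highest base plus 15% of each additional charge. Highest is aggravated assault at $115,000. Additional: $10,500 × 15% = $1,575; $500 × 15% = $75; $33,000 × 15% = $4,950. Combined base = $115,000 + $6,600 = $121,600.
Net percentage adjustment: +15% +100% −10% = +105%. $121,600 × 2.05 = $249,280.
$249,280 is within the $875,000 maximum.
$249,280 is at or above the $2,000 minimum.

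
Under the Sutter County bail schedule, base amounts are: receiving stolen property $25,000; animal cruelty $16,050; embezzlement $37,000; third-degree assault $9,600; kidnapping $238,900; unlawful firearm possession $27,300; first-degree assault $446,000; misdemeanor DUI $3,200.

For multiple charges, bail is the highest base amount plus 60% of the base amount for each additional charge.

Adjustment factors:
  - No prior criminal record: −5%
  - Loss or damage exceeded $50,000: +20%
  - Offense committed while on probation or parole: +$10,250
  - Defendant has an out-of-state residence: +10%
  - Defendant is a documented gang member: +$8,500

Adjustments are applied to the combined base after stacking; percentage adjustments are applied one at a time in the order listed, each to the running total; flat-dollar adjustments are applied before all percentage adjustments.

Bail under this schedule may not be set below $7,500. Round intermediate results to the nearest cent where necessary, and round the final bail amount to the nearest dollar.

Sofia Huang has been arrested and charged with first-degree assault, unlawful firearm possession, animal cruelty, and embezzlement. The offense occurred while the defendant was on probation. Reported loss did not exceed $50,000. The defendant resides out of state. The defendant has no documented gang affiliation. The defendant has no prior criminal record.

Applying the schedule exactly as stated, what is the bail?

Base amounts from the schedule: first-degree assault $446,000; unlawful firearm possession $27,300; animal cruelty $16,050; embezzlement $37,000.
Stacking rule: highest base plus 60% of each additional charge. Highest is first-degree assault at $446,000. Additional: $27,300 × 60% = $16,380; $16,050 × 60% = $9,630; $37,000 × 60% = $22,200. Combined base = $446,000 + $48,210 = $494,210.
Offense committed while on probation or parole (+$10,250 flat): $494,210 + $10,250 = $504,460.
No prior criminal record (−5%): $504,460 × 0.95 = $479,237.
Defendant has an out-of-state residence (+10%): $479,237 × 1.1 = $527,160.70.
$527,160.70 is at or above the $7,500 minimum.
Rounded to the nearest dollar: $527,161.

$527,161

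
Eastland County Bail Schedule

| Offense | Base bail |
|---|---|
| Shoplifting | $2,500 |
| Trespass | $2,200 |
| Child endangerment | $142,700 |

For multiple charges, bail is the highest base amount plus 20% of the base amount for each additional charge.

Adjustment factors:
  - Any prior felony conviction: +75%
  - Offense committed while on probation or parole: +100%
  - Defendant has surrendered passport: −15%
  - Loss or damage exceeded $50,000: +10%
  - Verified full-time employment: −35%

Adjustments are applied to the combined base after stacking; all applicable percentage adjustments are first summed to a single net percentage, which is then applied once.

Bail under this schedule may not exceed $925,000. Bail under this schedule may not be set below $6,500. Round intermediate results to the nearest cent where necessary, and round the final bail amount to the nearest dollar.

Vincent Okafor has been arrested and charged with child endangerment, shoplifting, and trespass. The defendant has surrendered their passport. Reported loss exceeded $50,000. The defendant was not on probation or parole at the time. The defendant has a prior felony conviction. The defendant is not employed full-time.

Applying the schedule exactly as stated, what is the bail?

Base amounts from the schedule: child endangerment $142,700; shoplifting $2,500; trespass $2,200.
Stacking rule: highest base plus 20% of each additional charge. Highest is child endangerment at $142,700. Additional: $2,500 × 20% = $500; $2,200 × 20% = $440. Combined base = $142,700 + $940 = $143,640.
Net percentage adjustment: +75% −15% +10% = +70%. $143,640 × 1.7 = $244,188.
$244,188 is within the $925,000 maximum.
$244,188 is at or above the $6,500 minimum.

$244,188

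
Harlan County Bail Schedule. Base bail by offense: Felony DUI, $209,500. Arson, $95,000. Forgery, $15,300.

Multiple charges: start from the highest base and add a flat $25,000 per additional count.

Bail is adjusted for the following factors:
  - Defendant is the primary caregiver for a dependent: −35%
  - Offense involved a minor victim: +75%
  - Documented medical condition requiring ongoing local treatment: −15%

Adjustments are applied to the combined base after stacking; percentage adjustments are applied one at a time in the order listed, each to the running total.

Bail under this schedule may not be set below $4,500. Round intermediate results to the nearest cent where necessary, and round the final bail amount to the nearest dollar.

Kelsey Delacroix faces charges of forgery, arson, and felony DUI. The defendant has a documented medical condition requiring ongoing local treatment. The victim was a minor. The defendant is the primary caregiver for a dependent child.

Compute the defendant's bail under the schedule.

Base amounts from the schedule: forgery $15,300; arson $95,000; felony DUI $209,500.
Stacking rule: highest base plus $25,000 per additional charge. Highest is felony DUI at $209,500; 2 additional charges → +$50,000. Combined base = $259,500.
Defendant is the primary caregiver for a dependent (−35%): $259,500 × 0.65 = $168,675.
Offense involved a minor victim (+75%): $168,675 × 1.75 = $295,181.25.
Documented medical condition requiring ongoing local treatment (−15%): $295,181.25 × 0.85 = $250,904.06.
$250,904.06 is at or above the $4,500 minimum.
Rounded to the nearest dollar: $250,904.

$250,904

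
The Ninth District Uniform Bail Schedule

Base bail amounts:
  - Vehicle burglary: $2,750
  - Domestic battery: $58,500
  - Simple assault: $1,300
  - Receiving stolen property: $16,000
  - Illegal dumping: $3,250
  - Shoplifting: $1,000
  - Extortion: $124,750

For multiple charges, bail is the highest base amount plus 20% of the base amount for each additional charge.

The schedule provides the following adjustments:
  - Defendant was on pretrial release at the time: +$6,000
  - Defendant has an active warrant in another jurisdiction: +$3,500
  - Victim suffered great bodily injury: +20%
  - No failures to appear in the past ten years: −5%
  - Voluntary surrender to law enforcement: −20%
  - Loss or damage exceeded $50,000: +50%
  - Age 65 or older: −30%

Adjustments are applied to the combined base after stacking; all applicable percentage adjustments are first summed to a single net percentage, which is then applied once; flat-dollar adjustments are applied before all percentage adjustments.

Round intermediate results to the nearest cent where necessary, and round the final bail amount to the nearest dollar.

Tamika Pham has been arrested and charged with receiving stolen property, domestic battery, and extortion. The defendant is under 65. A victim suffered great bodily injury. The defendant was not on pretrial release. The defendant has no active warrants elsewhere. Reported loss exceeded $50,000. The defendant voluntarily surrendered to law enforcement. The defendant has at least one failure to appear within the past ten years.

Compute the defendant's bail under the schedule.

Base amounts from the schedule: receiving stolen property $16,000; domestic battery $58,500; extortion $124,750.
Stacking rule: highest base plus 20% of each additional charge. Highest is extortion at $124,750. Additional: $16,000 × 20% = $3,200; $58,500 × 20% = $11,700. Combined base = $124,750 + $14,900 = $139,650.
Net percentage adjustment: +20% −20% +50% = +50%. $139,650 × 1.5 = $209,475.

$209,475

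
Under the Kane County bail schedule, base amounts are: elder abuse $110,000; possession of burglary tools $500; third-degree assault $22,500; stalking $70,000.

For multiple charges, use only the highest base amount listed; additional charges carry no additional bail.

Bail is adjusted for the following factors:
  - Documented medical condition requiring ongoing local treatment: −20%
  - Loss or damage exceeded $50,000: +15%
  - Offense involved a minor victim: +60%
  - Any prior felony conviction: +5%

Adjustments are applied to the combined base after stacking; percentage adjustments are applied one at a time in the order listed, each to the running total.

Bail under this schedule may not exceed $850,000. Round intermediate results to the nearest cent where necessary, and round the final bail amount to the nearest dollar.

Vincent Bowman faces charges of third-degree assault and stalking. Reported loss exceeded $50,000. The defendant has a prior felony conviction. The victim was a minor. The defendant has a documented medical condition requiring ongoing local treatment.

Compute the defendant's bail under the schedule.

Base amounts from the schedule: third-degree assault $22,500; stalking $70,000.
Stacking rule: use the highest base only. Highest is stalking at $70,000. Combined base = $70,000.
Documented medical condition requiring ongoing local treatment (−20%): $70,000 × 0.8 = $56,000.
Loss or damage exceeded $50,000 (+15%): $56,000 × 1.15 = $64,400.
Offense involved a minor victim (+60%): $64,400 × 1.6 = $103,040.
Any prior felony conviction (+5%): $103,040 × 1.05 = $108,192.
$108,192 is within the $850,000 maximum.

$108,192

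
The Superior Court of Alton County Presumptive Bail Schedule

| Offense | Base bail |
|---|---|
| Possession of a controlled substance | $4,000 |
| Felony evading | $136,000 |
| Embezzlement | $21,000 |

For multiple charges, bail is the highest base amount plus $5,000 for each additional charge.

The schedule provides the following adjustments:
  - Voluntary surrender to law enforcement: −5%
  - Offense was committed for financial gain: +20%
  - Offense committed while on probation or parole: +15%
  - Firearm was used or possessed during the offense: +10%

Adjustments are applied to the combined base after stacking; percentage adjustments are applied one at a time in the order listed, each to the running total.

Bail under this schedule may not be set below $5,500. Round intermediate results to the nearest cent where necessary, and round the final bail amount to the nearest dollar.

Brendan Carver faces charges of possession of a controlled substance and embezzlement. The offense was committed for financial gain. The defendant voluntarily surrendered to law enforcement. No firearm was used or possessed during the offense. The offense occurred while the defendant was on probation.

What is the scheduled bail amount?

Base amounts from the schedule: possession of a controlled substance $4,000; embezzlement $21,000.
Stacking rule: highest base plus $5,000 per additional charge. Highest is embezzlement at $21,000; 1 additional charge → +$5,000. Combined base = $26,000.
Voluntary surrender to law enforcement (−5%): $26,000 × 0.95 = $24,700.
Offense was committed for financial gain (+20%): $24,700 × 1.2 = $29,640.
Offense committed while on probation or parole (+15%): $29,640 × 1.15 = $34,086.
$34,086 is at or above the $5,500 minimum.

$34,086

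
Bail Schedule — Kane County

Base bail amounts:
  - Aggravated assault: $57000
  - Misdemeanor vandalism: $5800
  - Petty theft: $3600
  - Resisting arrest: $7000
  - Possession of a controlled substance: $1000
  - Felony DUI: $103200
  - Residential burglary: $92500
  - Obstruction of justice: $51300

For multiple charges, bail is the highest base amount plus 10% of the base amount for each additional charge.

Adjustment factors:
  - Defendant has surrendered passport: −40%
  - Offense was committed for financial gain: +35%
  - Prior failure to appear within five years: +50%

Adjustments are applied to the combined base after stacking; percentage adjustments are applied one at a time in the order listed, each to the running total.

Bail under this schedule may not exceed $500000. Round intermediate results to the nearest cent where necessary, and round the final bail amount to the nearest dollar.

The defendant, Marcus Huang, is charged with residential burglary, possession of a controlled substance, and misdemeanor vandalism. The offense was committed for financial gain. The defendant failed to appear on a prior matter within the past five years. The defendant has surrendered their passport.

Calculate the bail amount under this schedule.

$113214

Base amounts from the schedule: residential burglary $92500; possession of a controlled substance $1000; misdemeanor vandalism $5800.
Stacking rule: highest base plus 10% of each additional charge. Highest is residential burglary at $92500. Additional: $1000 × 10% = $100; $5800 × 10% = $580. Combined base = $92500 + $680 = $93180.
Defendant has surrendered passport (−40%): $93180 × 0.6 = $55908.
Offense was committed for financial gain (+35%): $55908 × 1.35 = $75475.80.
Prior failure to appear within five years (+50%): $75475.80 × 1.5 = $113213.70.
$113213.70 is within the $500000 maximum.
Rounded to the nearest dollar: $113214.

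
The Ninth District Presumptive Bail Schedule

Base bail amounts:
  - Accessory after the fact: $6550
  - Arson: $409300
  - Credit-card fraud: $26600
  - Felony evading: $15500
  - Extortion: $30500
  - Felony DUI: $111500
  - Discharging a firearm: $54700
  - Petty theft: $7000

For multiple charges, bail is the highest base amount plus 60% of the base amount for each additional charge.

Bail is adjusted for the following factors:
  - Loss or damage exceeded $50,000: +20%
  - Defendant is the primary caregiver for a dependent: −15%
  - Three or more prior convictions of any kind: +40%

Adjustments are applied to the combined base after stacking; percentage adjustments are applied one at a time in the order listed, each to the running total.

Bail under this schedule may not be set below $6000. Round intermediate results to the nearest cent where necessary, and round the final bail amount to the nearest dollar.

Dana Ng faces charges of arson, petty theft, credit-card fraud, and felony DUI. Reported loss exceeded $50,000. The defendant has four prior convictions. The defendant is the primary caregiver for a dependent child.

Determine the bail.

$708802

Base amounts from the schedule: arson $409300; petty theft $7000; credit-card fraud $26600; felony DUI $111500.
Stacking rule: highest base plus 60% of each additional charge. Highest is arson at $409300. Additional: $7000 × 60% = $4200; $26600 × 60% = $15960; $111500 × 60% = $66900. Combined base = $409300 + $87060 = $496360.
Loss or damage exceeded $50,000 (+20%): $496360 × 1.2 = $595632.
Defendant is the primary caregiver for a dependent (−15%): $595632 × 0.85 = $506287.20.
Three or more prior convictions of any kind (+40%): $506287.20 × 1.4 = $708802.08.
$708802.08 is at or above the $6000 minimum.
Rounded to the nearest dollar: $708802.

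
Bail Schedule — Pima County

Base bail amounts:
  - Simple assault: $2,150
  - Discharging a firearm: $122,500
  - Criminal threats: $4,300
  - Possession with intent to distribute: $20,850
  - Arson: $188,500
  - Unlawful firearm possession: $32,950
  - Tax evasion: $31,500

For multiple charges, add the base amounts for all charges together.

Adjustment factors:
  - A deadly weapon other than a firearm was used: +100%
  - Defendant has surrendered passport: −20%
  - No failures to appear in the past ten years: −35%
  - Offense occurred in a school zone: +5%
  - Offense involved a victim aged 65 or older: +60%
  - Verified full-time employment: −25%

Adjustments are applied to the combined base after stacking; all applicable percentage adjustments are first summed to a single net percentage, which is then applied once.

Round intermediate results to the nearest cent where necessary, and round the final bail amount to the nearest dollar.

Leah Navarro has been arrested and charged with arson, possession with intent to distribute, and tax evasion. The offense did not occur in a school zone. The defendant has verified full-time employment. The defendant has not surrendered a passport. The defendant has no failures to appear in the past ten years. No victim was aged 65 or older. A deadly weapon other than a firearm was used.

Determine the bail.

$337,190

Base amounts from the schedule: arson $188,500; possession with intent to distribute $20,850; tax evasion $31,500.
Stacking rule: sum of all bases. $188,500 + $20,850 + $31,500 = $240,850.
Net percentage adjustment: +100% −35% −25% = +40%. $240,850 × 1.4 = $337,190.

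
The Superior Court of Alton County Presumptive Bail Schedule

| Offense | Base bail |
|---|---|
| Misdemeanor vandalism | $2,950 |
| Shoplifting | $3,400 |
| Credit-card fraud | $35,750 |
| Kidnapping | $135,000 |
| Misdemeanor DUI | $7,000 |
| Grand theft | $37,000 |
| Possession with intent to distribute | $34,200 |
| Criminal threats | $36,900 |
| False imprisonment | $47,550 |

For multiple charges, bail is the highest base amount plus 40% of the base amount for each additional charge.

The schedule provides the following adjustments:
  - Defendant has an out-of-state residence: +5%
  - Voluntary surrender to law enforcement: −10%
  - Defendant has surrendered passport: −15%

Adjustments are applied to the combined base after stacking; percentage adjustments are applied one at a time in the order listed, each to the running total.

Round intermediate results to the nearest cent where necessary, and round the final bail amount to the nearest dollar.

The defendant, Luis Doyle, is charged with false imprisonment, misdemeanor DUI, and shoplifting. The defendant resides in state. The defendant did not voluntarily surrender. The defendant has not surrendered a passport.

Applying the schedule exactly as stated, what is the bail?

Base amounts from the schedule: false imprisonment $47,550; misdemeanor DUI $7,000; shoplifting $3,400.
Stacking rule: highest base plus 40% of each additional charge. Highest is false imprisonment at $47,550. Additional: $7,000 × 40% = $2,800; $3,400 × 40% = $1,360. Combined base = $47,550 + $4,160 = $51,710.
No adjustment factors apply to this defendant.

$51,710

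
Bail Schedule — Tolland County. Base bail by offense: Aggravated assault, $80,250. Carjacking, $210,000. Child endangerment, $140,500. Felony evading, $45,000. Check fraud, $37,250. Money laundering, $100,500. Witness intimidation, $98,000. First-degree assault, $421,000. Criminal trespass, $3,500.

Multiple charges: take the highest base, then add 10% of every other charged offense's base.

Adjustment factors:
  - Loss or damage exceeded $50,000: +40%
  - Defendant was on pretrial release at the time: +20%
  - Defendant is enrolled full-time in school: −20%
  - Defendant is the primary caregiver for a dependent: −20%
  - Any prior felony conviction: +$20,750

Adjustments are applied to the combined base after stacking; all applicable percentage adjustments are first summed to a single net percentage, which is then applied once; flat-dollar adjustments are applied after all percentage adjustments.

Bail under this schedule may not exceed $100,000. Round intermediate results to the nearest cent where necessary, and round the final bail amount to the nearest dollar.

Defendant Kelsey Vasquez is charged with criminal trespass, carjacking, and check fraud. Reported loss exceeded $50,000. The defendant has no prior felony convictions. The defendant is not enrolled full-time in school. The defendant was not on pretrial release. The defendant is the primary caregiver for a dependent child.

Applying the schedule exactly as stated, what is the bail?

$100,000

Base amounts from the schedule: criminal trespass $3,500; carjacking $210,000; check fraud $37,250.
Stacking rule: highest base plus 10% of each additional charge. Highest is carjacking at $210,000. Additional: $3,500 × 10% = $350; $37,250 × 10% = $3,725. Combined base = $210,000 + $4,075 = $214,075.
Net percentage adjustment: +40% −20% = +20%. $214,075 × 1.2 = $256,890.
Result $256,890 exceeds the maximum of $100,000; bail is capped at $100,000.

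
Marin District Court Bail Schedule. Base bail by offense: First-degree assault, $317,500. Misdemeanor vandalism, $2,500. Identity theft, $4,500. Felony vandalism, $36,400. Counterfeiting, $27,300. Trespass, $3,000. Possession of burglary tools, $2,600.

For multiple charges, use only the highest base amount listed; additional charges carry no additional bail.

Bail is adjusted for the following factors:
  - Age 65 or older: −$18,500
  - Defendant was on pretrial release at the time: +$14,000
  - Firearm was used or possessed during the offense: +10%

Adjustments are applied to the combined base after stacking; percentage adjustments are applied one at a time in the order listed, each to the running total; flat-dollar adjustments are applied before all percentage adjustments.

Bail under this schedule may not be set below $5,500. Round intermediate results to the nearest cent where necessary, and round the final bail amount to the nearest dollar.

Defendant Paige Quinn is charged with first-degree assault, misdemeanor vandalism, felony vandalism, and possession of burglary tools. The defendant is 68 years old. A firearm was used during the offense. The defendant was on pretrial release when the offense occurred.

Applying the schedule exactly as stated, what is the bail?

Base amounts from the schedule: first-degree assault $317,500; misdemeanor vandalism $2,500; felony vandalism $36,400; possession of burglary tools $2,600.
Stacking rule: use the highest base only. Highest is first-degree assault at $317,500. Combined base = $317,500.
Age 65 or older (−$18,500 flat): $317,500 − $18,500 = $299,000.
Defendant was on pretrial release at the time (+$14,000 flat): $299,000 + $14,000 = $313,000.
Firearm was used or possessed during the offense (+10%): $313,000 × 1.1 = $344,300.
$344,300 is at or above the $5,500 minimum.

$344,300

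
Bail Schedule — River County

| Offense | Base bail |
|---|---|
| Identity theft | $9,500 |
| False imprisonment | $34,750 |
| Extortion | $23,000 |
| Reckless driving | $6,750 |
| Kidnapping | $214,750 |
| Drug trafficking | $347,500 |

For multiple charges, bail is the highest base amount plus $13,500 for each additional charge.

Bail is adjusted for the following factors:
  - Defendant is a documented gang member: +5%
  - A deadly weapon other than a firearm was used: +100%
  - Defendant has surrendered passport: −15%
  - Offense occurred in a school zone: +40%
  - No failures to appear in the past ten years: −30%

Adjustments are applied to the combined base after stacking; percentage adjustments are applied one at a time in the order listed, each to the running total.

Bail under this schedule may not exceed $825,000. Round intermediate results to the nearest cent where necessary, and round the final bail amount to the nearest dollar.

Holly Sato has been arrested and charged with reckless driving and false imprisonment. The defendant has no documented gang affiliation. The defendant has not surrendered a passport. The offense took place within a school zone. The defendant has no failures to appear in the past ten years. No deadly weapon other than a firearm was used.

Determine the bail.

Base amounts from the schedule: reckless driving $6,750; false imprisonment $34,750.
Stacking rule: highest base plus $13,500 per additional charge. Highest is false imprisonment at $34,750; 1 additional charge → +$13,500. Combined base = $48,250.
Offense occurred in a school zone (+40%): $48,250 × 1.4 = $67,550.
No failures to appear in the past ten years (−30%): $67,550 × 0.7 = $47,285.
$47,285 is within the $825,000 maximum.

$47,285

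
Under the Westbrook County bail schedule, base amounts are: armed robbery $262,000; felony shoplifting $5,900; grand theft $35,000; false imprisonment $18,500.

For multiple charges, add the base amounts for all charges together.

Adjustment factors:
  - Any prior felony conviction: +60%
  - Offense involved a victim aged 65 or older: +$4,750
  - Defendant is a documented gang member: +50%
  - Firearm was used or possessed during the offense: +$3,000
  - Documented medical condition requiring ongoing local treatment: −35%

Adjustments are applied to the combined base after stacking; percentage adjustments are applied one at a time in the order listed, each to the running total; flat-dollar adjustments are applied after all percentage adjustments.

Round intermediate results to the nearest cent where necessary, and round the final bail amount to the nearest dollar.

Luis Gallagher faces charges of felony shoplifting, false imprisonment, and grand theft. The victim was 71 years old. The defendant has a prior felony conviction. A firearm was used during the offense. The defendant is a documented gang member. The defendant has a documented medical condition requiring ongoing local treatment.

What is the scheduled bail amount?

Base amounts from the schedule: felony shoplifting $5,900; false imprisonment $18,500; grand theft $35,000.
Stacking rule: sum of all bases. $5,900 + $18,500 + $35,000 = $59,400.
Any prior felony conviction (+60%): $59,400 × 1.6 = $95,040.
Defendant is a documented gang member (+50%): $95,040 × 1.5 = $142,560.
Documented medical condition requiring ongoing local treatment (−35%): $142,560 × 0.65 = $92,664.
Offense involved a victim aged 65 or older (+$4,750 flat): $92,664 + $4,750 = $97,414.
Firearm was used or possessed during the offense (+$3,000 flat): $97,414 + $3,000 = $100,414.

$100,414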